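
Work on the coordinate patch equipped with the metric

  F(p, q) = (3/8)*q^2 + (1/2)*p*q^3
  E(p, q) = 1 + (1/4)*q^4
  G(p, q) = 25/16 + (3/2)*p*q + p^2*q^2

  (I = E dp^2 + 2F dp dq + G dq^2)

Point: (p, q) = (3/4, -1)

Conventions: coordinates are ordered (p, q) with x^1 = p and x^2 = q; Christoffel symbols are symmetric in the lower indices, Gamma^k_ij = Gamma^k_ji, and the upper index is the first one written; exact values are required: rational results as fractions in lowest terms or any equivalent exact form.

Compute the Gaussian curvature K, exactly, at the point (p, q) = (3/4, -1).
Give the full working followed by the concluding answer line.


E = 5/4, F = 0, G = 1, EG - F^2 = 5/4 at the point
E_p = 0, E_q = -1, F_p = -1/2, F_q = 3/8, G_p = 0, G_q = 0
E_qq = 3, F_pq = 3/2, G_pp = 2
Using the Brioschi determinant formula for K from the metric derivatives:
M1 = [[-E_qq/2 + F_pq - G_pp/2, E_p/2, F_p - E_q/2], [F_q - G_p/2, E, F], [G_q/2, F, G]] = [[-1, 0, 0], [3/8, 5/4, 0], [0, 0, 1]]; det M1 = -5/4
M2 = [[0, E_q/2, G_p/2], [E_q/2, E, F], [G_p/2, F, G]] = [[0, -1/2, 0], [-1/2, 5/4, 0], [0, 0, 1]]; det M2 = -1/4
det M1 - det M2 = -1; K = -1 / (5/4)^2 = -16/25

Answer: K = -16/25


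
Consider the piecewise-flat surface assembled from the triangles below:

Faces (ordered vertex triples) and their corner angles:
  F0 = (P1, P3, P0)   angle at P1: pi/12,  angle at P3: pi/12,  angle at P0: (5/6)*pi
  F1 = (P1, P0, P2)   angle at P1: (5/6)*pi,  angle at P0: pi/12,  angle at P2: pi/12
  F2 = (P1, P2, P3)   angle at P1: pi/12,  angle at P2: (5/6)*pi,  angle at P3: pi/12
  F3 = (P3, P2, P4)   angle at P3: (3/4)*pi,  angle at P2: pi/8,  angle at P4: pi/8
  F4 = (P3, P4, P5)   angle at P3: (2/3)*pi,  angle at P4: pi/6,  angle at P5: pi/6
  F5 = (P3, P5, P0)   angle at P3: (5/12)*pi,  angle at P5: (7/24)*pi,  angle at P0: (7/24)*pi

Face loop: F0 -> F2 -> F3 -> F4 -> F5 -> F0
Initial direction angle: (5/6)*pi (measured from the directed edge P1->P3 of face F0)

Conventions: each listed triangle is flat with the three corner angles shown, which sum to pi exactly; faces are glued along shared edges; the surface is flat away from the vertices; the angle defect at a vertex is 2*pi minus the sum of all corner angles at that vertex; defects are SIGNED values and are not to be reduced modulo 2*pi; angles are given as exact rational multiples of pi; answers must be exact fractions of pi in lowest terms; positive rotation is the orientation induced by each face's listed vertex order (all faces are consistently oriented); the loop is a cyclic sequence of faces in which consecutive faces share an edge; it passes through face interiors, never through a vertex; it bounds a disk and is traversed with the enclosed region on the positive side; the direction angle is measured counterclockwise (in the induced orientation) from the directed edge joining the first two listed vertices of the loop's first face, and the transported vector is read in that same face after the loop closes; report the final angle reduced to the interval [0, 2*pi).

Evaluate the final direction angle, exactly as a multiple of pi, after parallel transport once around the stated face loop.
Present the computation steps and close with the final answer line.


enclosed vertex P3: corner angles sum to 2*pi, defect = 2*pi - 2*pi = 0
adding the enclosed defects to the starting angle (mod 2*pi, induced orientation) gives the holonomy
final angle = (5/6)*pi + 0 = (5/6)*pi (mod 2*pi)

Answer: final direction angle = (5/6)*pi


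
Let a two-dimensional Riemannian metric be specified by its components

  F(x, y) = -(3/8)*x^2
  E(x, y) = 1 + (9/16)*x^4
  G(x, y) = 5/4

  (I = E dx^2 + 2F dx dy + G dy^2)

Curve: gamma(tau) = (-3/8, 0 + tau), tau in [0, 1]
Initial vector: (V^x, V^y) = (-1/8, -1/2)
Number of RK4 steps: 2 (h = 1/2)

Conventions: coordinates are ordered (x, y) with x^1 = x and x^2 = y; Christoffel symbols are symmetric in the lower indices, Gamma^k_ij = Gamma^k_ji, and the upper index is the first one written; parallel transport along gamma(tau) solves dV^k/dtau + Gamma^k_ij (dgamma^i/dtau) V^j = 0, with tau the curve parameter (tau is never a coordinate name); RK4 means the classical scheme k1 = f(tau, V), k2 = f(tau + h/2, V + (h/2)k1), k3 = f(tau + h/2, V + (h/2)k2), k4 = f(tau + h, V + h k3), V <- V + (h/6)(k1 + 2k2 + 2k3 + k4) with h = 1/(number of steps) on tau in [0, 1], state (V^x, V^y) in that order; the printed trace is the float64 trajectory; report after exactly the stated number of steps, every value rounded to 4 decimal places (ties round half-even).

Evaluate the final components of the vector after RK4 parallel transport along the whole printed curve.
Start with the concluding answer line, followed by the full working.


Answer: V^x = -0.1250, V^y = -0.5000

gamma'(tau) = (0, 1); f(tau, V)^k = -Gamma^k_ij(gamma(tau)) gamma'^i(tau) V^j; h = 1/2; intermediate values shown to 6 dp
curve data and Christoffel symbols at the stage parameters:
  tau = 0.000000: gamma = (-0.375000, 0.000000), gamma' = (0.000000, 1.000000); Gamma_xxx = -0.047042, Gamma_xxy = 0.000000, Gamma_xyy = 0.000000, Gamma_yxx = 0.223015, Gamma_yxy = 0.000000, Gamma_yyy = 0.000000
  tau = 0.250000: gamma = (-0.375000, 0.250000), gamma' = (0.000000, 1.000000); Gamma_xxx = -0.047042, Gamma_xxy = 0.000000, Gamma_xyy = 0.000000, Gamma_yxx = 0.223015, Gamma_yxy = 0.000000, Gamma_yyy = 0.000000
  tau = 0.500000: gamma = (-0.375000, 0.500000), gamma' = (0.000000, 1.000000); Gamma_xxx = -0.047042, Gamma_xxy = 0.000000, Gamma_xyy = 0.000000, Gamma_yxx = 0.223015, Gamma_yxy = 0.000000, Gamma_yyy = 0.000000
  tau = 0.750000: gamma = (-0.375000, 0.750000), gamma' = (0.000000, 1.000000); Gamma_xxx = -0.047042, Gamma_xxy = 0.000000, Gamma_xyy = 0.000000, Gamma_yxx = 0.223015, Gamma_yxy = 0.000000, Gamma_yyy = 0.000000
  tau = 1.000000: gamma = (-0.375000, 1.000000), gamma' = (0.000000, 1.000000); Gamma_xxx = -0.047042, Gamma_xxy = 0.000000, Gamma_xyy = 0.000000, Gamma_yxx = 0.223015, Gamma_yxy = 0.000000, Gamma_yyy = 0.000000
step 0: V^x = -0.1250, V^y = -0.5000
step 1: k1 = (0.000000, 0.000000), k2 = (0.000000, 0.000000), k3 = (0.000000, 0.000000), k4 = (0.000000, 0.000000); V <- V + (h/6)(k1 + 2k2 + 2k3 + k4): V^x = -0.1250, V^y = -0.5000
step 2: k1 = (0.000000, 0.000000), k2 = (0.000000, 0.000000), k3 = (0.000000, 0.000000), k4 = (0.000000, 0.000000); V <- V + (h/6)(k1 + 2k2 + 2k3 + k4): V^x = -0.1250, V^y = -0.5000


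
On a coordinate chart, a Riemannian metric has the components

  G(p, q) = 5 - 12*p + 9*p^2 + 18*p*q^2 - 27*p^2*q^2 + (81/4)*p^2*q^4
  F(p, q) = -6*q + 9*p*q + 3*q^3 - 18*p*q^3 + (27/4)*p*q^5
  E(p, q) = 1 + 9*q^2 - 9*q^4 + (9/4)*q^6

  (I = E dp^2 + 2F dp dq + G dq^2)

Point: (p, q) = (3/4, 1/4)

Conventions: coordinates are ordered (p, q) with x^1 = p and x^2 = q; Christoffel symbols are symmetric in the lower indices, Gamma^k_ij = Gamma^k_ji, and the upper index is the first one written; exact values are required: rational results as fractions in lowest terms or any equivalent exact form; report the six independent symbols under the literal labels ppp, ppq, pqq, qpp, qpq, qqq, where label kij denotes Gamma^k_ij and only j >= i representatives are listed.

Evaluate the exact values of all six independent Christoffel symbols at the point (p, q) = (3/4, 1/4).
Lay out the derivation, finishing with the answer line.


E = 25033/16384, F = 465/16384, G = 16409/16384 at the point
E_p = 0, E_q = 8091/2048, F_p = 8091/4096, F_q = -4587/4096, G_p = 435/2048, G_q = -135/1024
EG - F^2 = 12529/8192;  g^inv = (8192/12529) * [[16409/16384, -465/16384], [-465/16384, 25033/16384]]
first-kind symbols [ij,l] = (1/2)(d_i g_jl + d_j g_il - d_l g_ij): [pp,p] = E_p/2 = 0, [pp,q] = F_p - E_q/2 = 0, [pq,p] = E_q/2 = 8091/4096, [pq,q] = G_p/2 = 435/4096, [qq,p] = F_q - G_p/2 = -2511/2048, [qq,q] = G_q/2 = -135/2048
Gamma^p_ij = (G*[ij,p] - F*[ij,q])/(EG - F^2), Gamma^q_ij = (E*[ij,q] - F*[ij,p])/(EG - F^2)

Answer: Gamma_ppp = 0, Gamma_ppq = 16182/12529, Gamma_pqq = -10044/12529, Gamma_qpp = 0, Gamma_qpq = 870/12529, Gamma_qqq = -540/12529


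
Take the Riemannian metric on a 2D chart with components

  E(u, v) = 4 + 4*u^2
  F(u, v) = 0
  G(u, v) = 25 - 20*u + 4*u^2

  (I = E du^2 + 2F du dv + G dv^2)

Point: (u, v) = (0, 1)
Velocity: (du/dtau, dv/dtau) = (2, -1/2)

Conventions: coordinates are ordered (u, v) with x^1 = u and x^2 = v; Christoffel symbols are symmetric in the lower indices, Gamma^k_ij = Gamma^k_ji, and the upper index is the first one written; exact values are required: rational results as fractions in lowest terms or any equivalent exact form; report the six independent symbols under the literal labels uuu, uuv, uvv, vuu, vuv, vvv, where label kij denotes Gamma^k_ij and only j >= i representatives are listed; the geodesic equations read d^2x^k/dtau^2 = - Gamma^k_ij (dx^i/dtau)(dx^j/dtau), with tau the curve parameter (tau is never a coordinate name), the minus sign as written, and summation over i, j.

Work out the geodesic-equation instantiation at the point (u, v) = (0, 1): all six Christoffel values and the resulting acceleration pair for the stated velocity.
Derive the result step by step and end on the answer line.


E = 4, F = 0, G = 25 at the point
E_u = 0, E_v = 0, F_u = 0, F_v = 0, G_u = -20, G_v = 0
EG - F^2 = 100;  g^inv = (1/100) * [[25, 0], [0, 4]]
first-kind symbols [ij,l] = (1/2)(d_i g_jl + d_j g_il - d_l g_ij): [uu,u] = E_u/2 = 0, [uu,v] = F_u - E_v/2 = 0, [uv,u] = E_v/2 = 0, [uv,v] = G_u/2 = -10, [vv,u] = F_v - G_u/2 = 10, [vv,v] = G_v/2 = 0
Gamma^u_ij = (G*[ij,u] - F*[ij,v])/(EG - F^2), Gamma^v_ij = (E*[ij,v] - F*[ij,u])/(EG - F^2)
Gamma_uuu = 0, Gamma_uuv = 0, Gamma_uvv = 5/2, Gamma_vuu = 0, Gamma_vuv = -2/5, Gamma_vvv = 0
d^2u/dtau^2 = -(Gamma_uuu*(2)^2 + 2*Gamma_uuv*(2)*(-1/2) + Gamma_uvv*(-1/2)^2) = -5/8
d^2v/dtau^2 = -(Gamma_vuu*(2)^2 + 2*Gamma_vuv*(2)*(-1/2) + Gamma_vvv*(-1/2)^2) = -4/5

Answer: Gamma_uuu = 0, Gamma_uuv = 0, Gamma_uvv = 5/2, Gamma_vuu = 0, Gamma_vuv = -2/5, Gamma_vvv = 0; accelerations (d^2u/dtau^2, d^2v/dtau^2) = (-5/8, -4/5)


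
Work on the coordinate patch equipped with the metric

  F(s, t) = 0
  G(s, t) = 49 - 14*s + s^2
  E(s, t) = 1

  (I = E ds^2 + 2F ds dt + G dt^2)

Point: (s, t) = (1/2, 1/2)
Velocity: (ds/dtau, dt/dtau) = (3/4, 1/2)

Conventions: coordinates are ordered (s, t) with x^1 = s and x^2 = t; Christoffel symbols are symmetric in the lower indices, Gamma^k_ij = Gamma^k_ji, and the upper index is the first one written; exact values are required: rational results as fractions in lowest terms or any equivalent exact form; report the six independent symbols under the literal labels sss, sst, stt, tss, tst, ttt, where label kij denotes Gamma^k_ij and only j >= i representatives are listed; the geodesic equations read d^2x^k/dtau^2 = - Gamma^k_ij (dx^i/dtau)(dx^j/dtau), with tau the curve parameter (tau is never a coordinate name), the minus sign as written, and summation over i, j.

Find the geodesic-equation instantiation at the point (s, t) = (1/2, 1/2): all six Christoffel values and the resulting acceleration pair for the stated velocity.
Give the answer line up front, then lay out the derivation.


Answer: Gamma_sss = 0, Gamma_sst = 0, Gamma_stt = 13/2, Gamma_tss = 0, Gamma_tst = -2/13, Gamma_ttt = 0; accelerations (d^2s/dtau^2, d^2t/dtau^2) = (-13/8, 3/26)

E = 1, F = 0, G = 169/4 at the point
E_s = 0, E_t = 0, F_s = 0, F_t = 0, G_s = -13, G_t = 0
EG - F^2 = 169/4;  g^inv = (4/169) * [[169/4, 0], [0, 1]]
first-kind symbols [ij,l] = (1/2)(d_i g_jl + d_j g_il - d_l g_ij): [ss,s] = E_s/2 = 0, [ss,t] = F_s - E_t/2 = 0, [st,s] = E_t/2 = 0, [st,t] = G_s/2 = -13/2, [tt,s] = F_t - G_s/2 = 13/2, [tt,t] = G_t/2 = 0
Gamma^s_ij = (G*[ij,s] - F*[ij,t])/(EG - F^2), Gamma^t_ij = (E*[ij,t] - F*[ij,s])/(EG - F^2)
Gamma_sss = 0, Gamma_sst = 0, Gamma_stt = 13/2, Gamma_tss = 0, Gamma_tst = -2/13, Gamma_ttt = 0
d^2s/dtau^2 = -(Gamma_sss*(3/4)^2 + 2*Gamma_sst*(3/4)*(1/2) + Gamma_stt*(1/2)^2) = -13/8
d^2t/dtau^2 = -(Gamma_tss*(3/4)^2 + 2*Gamma_tst*(3/4)*(1/2) + Gamma_ttt*(1/2)^2) = 3/26


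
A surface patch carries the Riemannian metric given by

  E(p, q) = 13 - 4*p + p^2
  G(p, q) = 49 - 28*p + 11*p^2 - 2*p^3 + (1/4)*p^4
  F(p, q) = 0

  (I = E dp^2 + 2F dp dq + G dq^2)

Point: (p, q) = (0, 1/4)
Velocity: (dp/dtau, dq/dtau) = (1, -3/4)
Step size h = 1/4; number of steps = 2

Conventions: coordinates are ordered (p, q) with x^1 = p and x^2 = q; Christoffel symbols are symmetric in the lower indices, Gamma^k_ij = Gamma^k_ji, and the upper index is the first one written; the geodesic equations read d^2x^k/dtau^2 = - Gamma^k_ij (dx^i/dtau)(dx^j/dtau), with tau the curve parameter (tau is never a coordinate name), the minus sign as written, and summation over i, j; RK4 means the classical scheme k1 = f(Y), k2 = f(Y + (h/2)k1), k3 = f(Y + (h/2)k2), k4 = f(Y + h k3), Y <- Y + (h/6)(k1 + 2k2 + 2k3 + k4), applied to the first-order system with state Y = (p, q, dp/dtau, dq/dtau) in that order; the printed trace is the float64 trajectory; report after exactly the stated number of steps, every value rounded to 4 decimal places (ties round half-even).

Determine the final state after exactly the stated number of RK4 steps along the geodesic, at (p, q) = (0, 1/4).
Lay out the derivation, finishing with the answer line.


f(Y) = (dp/dtau, dq/dtau, -Gamma^p_ij Y'^i Y'^j, -Gamma^q_ij Y'^i Y'^j) with the Gammas evaluated at the stage position; h = 0.250000; intermediate values shown to 6 dp
step 0: p = 0.0000, q = 0.2500, dp/dtau = 1.0000, dq/dtau = -0.7500
step 1:
  k1: at (p, q) = (0.000000, 0.250000), (dp/dtau, dq/dtau) = (1.000000, -0.750000); Gamma_ppp = -0.153846, Gamma_ppq = 0.000000, Gamma_pqq = 1.076923, Gamma_qpp = 0.000000, Gamma_qpq = -0.285714, Gamma_qqq = 0.000000; k1 = (1.000000, -0.750000, -0.451923, -0.428571)
  k2: at (p, q) = (0.125000, 0.156250), (dp/dtau, dq/dtau) = (0.943510, -0.803571); Gamma_ppp = -0.149813, Gamma_ppq = 0.000000, Gamma_pqq = 1.012406, Gamma_qpp = 0.000000, Gamma_qpq = -0.277457, Gamma_qqq = 0.000000; k2 = (0.943510, -0.803571, -0.520373, -0.420723)
  k3: at (p, q) = (0.117939, 0.149554), (dp/dtau, dq/dtau) = (0.934953, -0.802590); Gamma_ppp = -0.150059, Gamma_ppq = 0.000000, Gamma_pqq = 1.016060, Gamma_qpp = 0.000000, Gamma_qpq = -0.277956, Gamma_qqq = 0.000000; k3 = (0.934953, -0.802590, -0.523324, -0.417148)
  k4: at (p, q) = (0.233738, 0.049352), (dp/dtau, dq/dtau) = (0.869169, -0.854287); Gamma_ppp = -0.145735, Gamma_ppq = 0.000000, Gamma_pqq = 0.955998, Gamma_qpp = 0.000000, Gamma_qpq = -0.269254, Gamma_qqq = 0.000000; k4 = (0.869169, -0.854287, -0.587597, -0.399852)
  Y <- Y + (h/6)(k1 + 2k2 + 2k3 + k4): p = 0.2344, q = 0.0493, dp/dtau = 0.8697, dq/dtau = -0.8543
step 2:
  k1: at (p, q) = (0.234421, 0.049308), (dp/dtau, dq/dtau) = (0.869712, -0.854340); Gamma_ppp = -0.145708, Gamma_ppq = 0.000000, Gamma_pqq = 0.955644, Gamma_qpp = 0.000000, Gamma_qpq = -0.269199, Gamma_qqq = 0.000000; k1 = (0.869712, -0.854340, -0.587308, -0.400046)
  k2: at (p, q) = (0.343135, -0.057485), (dp/dtau, dq/dtau) = (0.796298, -0.904346); Gamma_ppp = -0.141067, Gamma_ppq = 0.000000, Gamma_pqq = 0.898966, Gamma_qpp = 0.000000, Gamma_qpq = -0.259998, Gamma_qqq = 0.000000; k2 = (0.796298, -0.904346, -0.645763, -0.374465)
  k3: at (p, q) = (0.333958, -0.063735), (dp/dtau, dq/dtau) = (0.788992, -0.901148); Gamma_ppp = -0.141481, Gamma_ppq = 0.000000, Gamma_pqq = 0.903762, Gamma_qpp = 0.000000, Gamma_qpq = -0.260814, Gamma_qqq = 0.000000; k3 = (0.788992, -0.901148, -0.645843, -0.370877)
  k4: at (p, q) = (0.431669, -0.175979), (dp/dtau, dq/dtau) = (0.708251, -0.947059); Gamma_ppp = -0.136857, Gamma_ppq = 0.000000, Gamma_pqq = 0.852594, Gamma_qpp = 0.000000, Gamma_qpq = -0.251745, Gamma_qqq = 0.000000; k4 = (0.708251, -0.947059, -0.696060, -0.337719)
  Y <- Y + (h/6)(k1 + 2k2 + 2k3 + k4): p = 0.4323, q = -0.1762, dp/dtau = 0.7086, dq/dtau = -0.9472

Answer: p = 0.4323, q = -0.1762, dp/dtau = 0.7086, dq/dtau = -0.9472


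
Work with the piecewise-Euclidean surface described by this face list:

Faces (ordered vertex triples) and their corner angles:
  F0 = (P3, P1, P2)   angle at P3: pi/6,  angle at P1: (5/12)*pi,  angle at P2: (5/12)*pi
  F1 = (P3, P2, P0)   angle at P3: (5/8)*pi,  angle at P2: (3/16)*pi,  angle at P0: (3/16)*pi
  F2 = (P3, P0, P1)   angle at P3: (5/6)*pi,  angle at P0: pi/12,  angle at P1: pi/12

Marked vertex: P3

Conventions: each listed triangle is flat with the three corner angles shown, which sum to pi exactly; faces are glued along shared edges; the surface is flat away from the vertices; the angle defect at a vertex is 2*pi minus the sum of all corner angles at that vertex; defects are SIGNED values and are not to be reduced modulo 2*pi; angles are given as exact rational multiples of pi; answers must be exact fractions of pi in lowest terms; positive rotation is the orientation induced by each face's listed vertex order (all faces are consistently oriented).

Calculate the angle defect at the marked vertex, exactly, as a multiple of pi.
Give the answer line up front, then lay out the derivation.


Answer: defect(P3) = (3/8)*pi

Sum of corner angles at P3: (13/8)*pi
defect = 2*pi - (13/8)*pi


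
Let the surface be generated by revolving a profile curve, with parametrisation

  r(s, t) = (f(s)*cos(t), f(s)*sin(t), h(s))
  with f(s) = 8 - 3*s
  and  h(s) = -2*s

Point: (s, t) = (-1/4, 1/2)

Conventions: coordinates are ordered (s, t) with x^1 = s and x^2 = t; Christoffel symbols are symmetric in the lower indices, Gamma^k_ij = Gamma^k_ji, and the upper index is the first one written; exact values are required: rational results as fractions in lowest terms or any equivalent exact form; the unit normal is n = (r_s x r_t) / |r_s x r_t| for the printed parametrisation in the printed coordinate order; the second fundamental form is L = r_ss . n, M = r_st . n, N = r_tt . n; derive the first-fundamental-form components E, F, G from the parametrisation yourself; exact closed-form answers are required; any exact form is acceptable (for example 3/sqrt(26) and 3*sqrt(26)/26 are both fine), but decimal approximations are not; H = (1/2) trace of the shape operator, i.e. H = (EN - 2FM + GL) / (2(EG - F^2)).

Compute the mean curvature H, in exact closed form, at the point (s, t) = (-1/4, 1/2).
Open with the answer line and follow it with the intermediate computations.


Answer: H = -4*sqrt(13)/455

f = 35/4, f' = -3, f'' = 0, h' = -2, h'' = 0
E = 13, F = 0, G = 1225/16; answer radicand W^2 = 13
unnormalised second-form numerators: l = 0, m = 0, n = -35/2; L = l/sqrt(13), and similarly M = m/sqrt(W^2), N = n/sqrt(W^2)
H = (E*n - 2*F*m + G*l) / (2*(EG - F^2)*sqrt(W^2)); E*n - 2*F*m + G*l = -455/2, EG - F^2 = 15925/16, so H = (-4/35)/sqrt(13)


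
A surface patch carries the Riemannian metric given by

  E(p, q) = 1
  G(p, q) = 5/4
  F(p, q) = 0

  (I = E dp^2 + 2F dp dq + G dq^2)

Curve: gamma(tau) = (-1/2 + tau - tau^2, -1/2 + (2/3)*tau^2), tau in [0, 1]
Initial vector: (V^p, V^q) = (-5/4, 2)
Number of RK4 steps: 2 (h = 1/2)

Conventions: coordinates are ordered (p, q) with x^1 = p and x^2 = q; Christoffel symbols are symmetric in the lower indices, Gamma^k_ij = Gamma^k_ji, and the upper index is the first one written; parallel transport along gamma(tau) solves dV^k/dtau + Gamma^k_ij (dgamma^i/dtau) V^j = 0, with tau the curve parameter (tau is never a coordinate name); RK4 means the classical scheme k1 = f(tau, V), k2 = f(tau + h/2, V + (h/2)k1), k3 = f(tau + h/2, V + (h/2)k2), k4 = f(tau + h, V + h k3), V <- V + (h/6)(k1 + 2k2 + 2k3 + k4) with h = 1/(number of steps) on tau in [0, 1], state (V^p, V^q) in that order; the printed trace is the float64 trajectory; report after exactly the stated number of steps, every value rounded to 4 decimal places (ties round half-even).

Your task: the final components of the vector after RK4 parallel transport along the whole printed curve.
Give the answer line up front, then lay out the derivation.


Answer: V^p = -1.2500, V^q = 2.0000

gamma'(tau) = (1 - 2*tau, (4/3)*tau); f(tau, V)^k = -Gamma^k_ij(gamma(tau)) gamma'^i(tau) V^j; h = 1/2; intermediate values shown to 6 dp
curve data and Christoffel symbols at the stage parameters:
  tau = 0.000000: gamma = (-0.500000, -0.500000), gamma' = (1.000000, 0.000000); Gamma_ppp = 0.000000, Gamma_ppq = 0.000000, Gamma_pqq = 0.000000, Gamma_qpp = 0.000000, Gamma_qpq = 0.000000, Gamma_qqq = 0.000000
  tau = 0.250000: gamma = (-0.312500, -0.458333), gamma' = (0.500000, 0.333333); Gamma_ppp = 0.000000, Gamma_ppq = 0.000000, Gamma_pqq = 0.000000, Gamma_qpp = 0.000000, Gamma_qpq = 0.000000, Gamma_qqq = 0.000000
  tau = 0.500000: gamma = (-0.250000, -0.333333), gamma' = (0.000000, 0.666667); Gamma_ppp = 0.000000, Gamma_ppq = 0.000000, Gamma_pqq = 0.000000, Gamma_qpp = 0.000000, Gamma_qpq = 0.000000, Gamma_qqq = 0.000000
  tau = 0.750000: gamma = (-0.312500, -0.125000), gamma' = (-0.500000, 1.000000); Gamma_ppp = 0.000000, Gamma_ppq = 0.000000, Gamma_pqq = 0.000000, Gamma_qpp = 0.000000, Gamma_qpq = 0.000000, Gamma_qqq = 0.000000
  tau = 1.000000: gamma = (-0.500000, 0.166667), gamma' = (-1.000000, 1.333333); Gamma_ppp = 0.000000, Gamma_ppq = 0.000000, Gamma_pqq = 0.000000, Gamma_qpp = 0.000000, Gamma_qpq = 0.000000, Gamma_qqq = 0.000000
step 0: V^p = -1.2500, V^q = 2.0000
step 1: k1 = (0.000000, 0.000000), k2 = (0.000000, 0.000000), k3 = (0.000000, 0.000000), k4 = (0.000000, 0.000000); V <- V + (h/6)(k1 + 2k2 + 2k3 + k4): V^p = -1.2500, V^q = 2.0000
step 2: k1 = (0.000000, 0.000000), k2 = (0.000000, 0.000000), k3 = (0.000000, 0.000000), k4 = (0.000000, 0.000000); V <- V + (h/6)(k1 + 2k2 + 2k3 + k4): V^p = -1.2500, V^q = 2.0000


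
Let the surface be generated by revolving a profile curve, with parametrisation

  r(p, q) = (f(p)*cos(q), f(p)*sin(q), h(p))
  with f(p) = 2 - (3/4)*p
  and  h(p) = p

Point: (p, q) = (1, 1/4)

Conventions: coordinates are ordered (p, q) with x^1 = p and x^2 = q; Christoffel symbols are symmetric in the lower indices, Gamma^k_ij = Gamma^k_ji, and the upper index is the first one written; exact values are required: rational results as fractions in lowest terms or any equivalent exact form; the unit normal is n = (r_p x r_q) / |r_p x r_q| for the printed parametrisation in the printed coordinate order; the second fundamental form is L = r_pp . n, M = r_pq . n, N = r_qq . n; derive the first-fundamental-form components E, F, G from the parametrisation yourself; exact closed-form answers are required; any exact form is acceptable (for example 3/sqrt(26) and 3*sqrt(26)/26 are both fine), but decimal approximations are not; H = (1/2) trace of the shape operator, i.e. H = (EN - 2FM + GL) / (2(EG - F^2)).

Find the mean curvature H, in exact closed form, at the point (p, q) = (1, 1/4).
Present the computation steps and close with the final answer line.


f = 5/4, f' = -3/4, f'' = 0, h' = 1, h'' = 0
E = 25/16, F = 0, G = 25/16; answer radicand W^2 = 25/16
unnormalised second-form numerators: l = 0, m = 0, n = 5/4; L = l/sqrt(25/16), and similarly M = m/sqrt(W^2), N = n/sqrt(W^2)
H = (E*n - 2*F*m + G*l) / (2*(EG - F^2)*sqrt(W^2)); E*n - 2*F*m + G*l = 125/64, EG - F^2 = 625/256, so H = (2/5)/sqrt(25/16)

Answer: H = 8/25


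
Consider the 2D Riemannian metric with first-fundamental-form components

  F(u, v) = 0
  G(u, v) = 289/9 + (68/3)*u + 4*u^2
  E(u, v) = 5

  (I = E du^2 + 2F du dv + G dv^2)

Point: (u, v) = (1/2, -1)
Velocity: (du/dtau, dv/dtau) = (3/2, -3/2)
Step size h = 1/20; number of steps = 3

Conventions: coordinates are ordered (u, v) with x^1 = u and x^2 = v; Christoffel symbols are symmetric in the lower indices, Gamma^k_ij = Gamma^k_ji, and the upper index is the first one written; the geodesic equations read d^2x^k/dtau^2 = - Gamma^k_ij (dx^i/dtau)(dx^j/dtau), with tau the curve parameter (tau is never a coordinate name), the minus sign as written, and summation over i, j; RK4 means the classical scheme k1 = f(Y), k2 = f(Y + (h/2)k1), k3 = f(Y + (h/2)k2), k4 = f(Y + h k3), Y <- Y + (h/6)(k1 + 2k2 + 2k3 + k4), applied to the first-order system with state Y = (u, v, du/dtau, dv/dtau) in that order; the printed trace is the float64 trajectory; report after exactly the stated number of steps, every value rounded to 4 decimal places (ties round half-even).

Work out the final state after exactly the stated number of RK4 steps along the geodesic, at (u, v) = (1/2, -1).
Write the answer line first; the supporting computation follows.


Answer: u = 0.7877, v = -1.2083, du/dtau = 2.3025, dv/dtau = -1.2711

f(Y) = (du/dtau, dv/dtau, -Gamma^u_ij Y'^i Y'^j, -Gamma^v_ij Y'^i Y'^j) with the Gammas evaluated at the stage position; h = 0.050000; intermediate values shown to 6 dp
step 0: u = 0.5000, v = -1.0000, du/dtau = 1.5000, dv/dtau = -1.5000
step 1:
  k1: at (u, v) = (0.500000, -1.000000), (du/dtau, dv/dtau) = (1.500000, -1.500000); Gamma_uuu = 0.000000, Gamma_uuv = 0.000000, Gamma_uvv = -2.666667, Gamma_vuu = 0.000000, Gamma_vuv = 0.300000, Gamma_vvv = 0.000000; k1 = (1.500000, -1.500000, 6.000000, 1.350000)
  k2: at (u, v) = (0.537500, -1.037500), (du/dtau, dv/dtau) = (1.650000, -1.466250); Gamma_uuu = 0.000000, Gamma_uuv = 0.000000, Gamma_uvv = -2.696667, Gamma_vuu = 0.000000, Gamma_vuv = 0.296663, Gamma_vvv = 0.000000; k2 = (1.650000, -1.466250, 5.797534, 1.435439)
  k3: at (u, v) = (0.541250, -1.036656), (du/dtau, dv/dtau) = (1.644938, -1.464114); Gamma_uuu = 0.000000, Gamma_uuv = 0.000000, Gamma_uvv = -2.699667, Gamma_vuu = 0.000000, Gamma_vuv = 0.296333, Gamma_vvv = 0.000000; k3 = (1.644938, -1.464114, 5.787086, 1.427363)
  k4: at (u, v) = (0.582247, -1.073206), (du/dtau, dv/dtau) = (1.789354, -1.428632); Gamma_uuu = 0.000000, Gamma_uuv = 0.000000, Gamma_uvv = -2.732464, Gamma_vuu = 0.000000, Gamma_vuv = 0.292776, Gamma_vvv = 0.000000; k4 = (1.789354, -1.428632, 5.576929, 1.496863)
  Y <- Y + (h/6)(k1 + 2k2 + 2k3 + k4): u = 0.5823, v = -1.0732, du/dtau = 1.7896, dv/dtau = -1.4286
step 2:
  k1: at (u, v) = (0.582327, -1.073245), (du/dtau, dv/dtau) = (1.789551, -1.428563); Gamma_uuu = 0.000000, Gamma_uuv = 0.000000, Gamma_uvv = -2.732528, Gamma_vuu = 0.000000, Gamma_vuv = 0.292769, Gamma_vvv = 0.000000; k1 = (1.789551, -1.428563, 5.576521, 1.496921)
  k2: at (u, v) = (0.627066, -1.108959), (du/dtau, dv/dtau) = (1.928964, -1.391140); Gamma_uuu = 0.000000, Gamma_uuv = 0.000000, Gamma_uvv = -2.768319, Gamma_vuu = 0.000000, Gamma_vuv = 0.288984, Gamma_vvv = 0.000000; k2 = (1.928964, -1.391140, 5.357445, 1.550954)
  k3: at (u, v) = (0.630551, -1.108023), (du/dtau, dv/dtau) = (1.923488, -1.389789); Gamma_uuu = 0.000000, Gamma_uuv = 0.000000, Gamma_uvv = -2.771107, Gamma_vuu = 0.000000, Gamma_vuv = 0.288693, Gamma_vvv = 0.000000; k3 = (1.923488, -1.389789, 5.352431, 1.543494)
  k4: at (u, v) = (0.678501, -1.142734), (du/dtau, dv/dtau) = (2.057173, -1.351388); Gamma_uuu = 0.000000, Gamma_uuv = 0.000000, Gamma_uvv = -2.809468, Gamma_vuu = 0.000000, Gamma_vuv = 0.284751, Gamma_vvv = 0.000000; k4 = (2.057173, -1.351388, 5.130790, 1.583240)
  Y <- Y + (h/6)(k1 + 2k2 + 2k3 + k4): u = 0.6786, v = -1.1428, du/dtau = 2.0573, dv/dtau = -1.3513
step 3:
  k1: at (u, v) = (0.678590, -1.142760), (du/dtau, dv/dtau) = (2.057277, -1.351321); Gamma_uuu = 0.000000, Gamma_uuv = 0.000000, Gamma_uvv = -2.809539, Gamma_vuu = 0.000000, Gamma_vuv = 0.284744, Gamma_vvv = 0.000000; k1 = (2.057277, -1.351321, 5.130408, 1.583201)
  k2: at (u, v) = (0.730022, -1.176543), (du/dtau, dv/dtau) = (2.185537, -1.311741); Gamma_uuu = 0.000000, Gamma_uuv = 0.000000, Gamma_uvv = -2.850685, Gamma_vuu = 0.000000, Gamma_vuv = 0.280634, Gamma_vvv = 0.000000; k2 = (2.185537, -1.311741, 4.905069, 1.609078)
  k3: at (u, v) = (0.733229, -1.175553), (du/dtau, dv/dtau) = (2.179904, -1.311094); Gamma_uuu = 0.000000, Gamma_uuv = 0.000000, Gamma_uvv = -2.853250, Gamma_vuu = 0.000000, Gamma_vuv = 0.280382, Gamma_vvv = 0.000000; k3 = (2.179904, -1.311094, 4.904641, 1.602696)
  k4: at (u, v) = (0.787586, -1.208314), (du/dtau, dv/dtau) = (2.302509, -1.271186); Gamma_uuu = 0.000000, Gamma_uuv = 0.000000, Gamma_uvv = -2.896735, Gamma_vuu = 0.000000, Gamma_vuv = 0.276173, Gamma_vvv = 0.000000; k4 = (2.302509, -1.271186, 4.680873, 1.616671)
  Y <- Y + (h/6)(k1 + 2k2 + 2k3 + k4): u = 0.7877, v = -1.2083, du/dtau = 2.3025, dv/dtau = -1.2711


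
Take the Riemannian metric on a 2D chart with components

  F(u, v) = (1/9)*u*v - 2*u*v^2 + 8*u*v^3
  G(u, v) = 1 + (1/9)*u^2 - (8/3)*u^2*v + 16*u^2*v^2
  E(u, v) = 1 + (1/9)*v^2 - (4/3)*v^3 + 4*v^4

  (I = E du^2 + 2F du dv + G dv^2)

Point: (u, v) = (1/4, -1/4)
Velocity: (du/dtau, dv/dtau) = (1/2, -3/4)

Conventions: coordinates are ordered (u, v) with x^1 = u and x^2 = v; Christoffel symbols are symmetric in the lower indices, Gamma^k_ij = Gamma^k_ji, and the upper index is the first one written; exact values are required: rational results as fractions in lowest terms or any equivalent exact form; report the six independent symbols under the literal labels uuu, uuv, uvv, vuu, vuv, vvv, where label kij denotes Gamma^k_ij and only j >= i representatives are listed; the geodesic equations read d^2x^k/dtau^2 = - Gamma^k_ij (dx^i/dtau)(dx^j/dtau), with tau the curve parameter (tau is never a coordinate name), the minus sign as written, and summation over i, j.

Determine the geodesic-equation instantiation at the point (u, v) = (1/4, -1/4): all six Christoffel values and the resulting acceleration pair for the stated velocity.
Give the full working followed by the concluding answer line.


E = 601/576, F = -5/72, G = 10/9 at the point
E_u = 0, E_v = -5/9, F_u = -5/18, F_v = 47/72, G_u = 8/9, G_v = -2/3
EG - F^2 = 665/576;  g^inv = (576/665) * [[10/9, 5/72], [5/72, 601/576]]
first-kind symbols [ij,l] = (1/2)(d_i g_jl + d_j g_il - d_l g_ij): [uu,u] = E_u/2 = 0, [uu,v] = F_u - E_v/2 = 0, [uv,u] = E_v/2 = -5/18, [uv,v] = G_u/2 = 4/9, [vv,u] = F_v - G_u/2 = 5/24, [vv,v] = G_v/2 = -1/3
Gamma^u_ij = (G*[ij,u] - F*[ij,v])/(EG - F^2), Gamma^v_ij = (E*[ij,v] - F*[ij,u])/(EG - F^2)
Gamma_uuu = 0, Gamma_uuv = -32/133, Gamma_uvv = 24/133, Gamma_vuu = 0, Gamma_vuv = 256/665, Gamma_vvv = -192/665
d^2u/dtau^2 = -(Gamma_uuu*(1/2)^2 + 2*Gamma_uuv*(1/2)*(-3/4) + Gamma_uvv*(-3/4)^2) = -75/266
d^2v/dtau^2 = -(Gamma_vuu*(1/2)^2 + 2*Gamma_vuv*(1/2)*(-3/4) + Gamma_vvv*(-3/4)^2) = 60/133

Answer: Gamma_uuu = 0, Gamma_uuv = -32/133, Gamma_uvv = 24/133, Gamma_vuu = 0, Gamma_vuv = 256/665, Gamma_vvv = -192/665; accelerations (d^2u/dtau^2, d^2v/dtau^2) = (-75/266, 60/133)


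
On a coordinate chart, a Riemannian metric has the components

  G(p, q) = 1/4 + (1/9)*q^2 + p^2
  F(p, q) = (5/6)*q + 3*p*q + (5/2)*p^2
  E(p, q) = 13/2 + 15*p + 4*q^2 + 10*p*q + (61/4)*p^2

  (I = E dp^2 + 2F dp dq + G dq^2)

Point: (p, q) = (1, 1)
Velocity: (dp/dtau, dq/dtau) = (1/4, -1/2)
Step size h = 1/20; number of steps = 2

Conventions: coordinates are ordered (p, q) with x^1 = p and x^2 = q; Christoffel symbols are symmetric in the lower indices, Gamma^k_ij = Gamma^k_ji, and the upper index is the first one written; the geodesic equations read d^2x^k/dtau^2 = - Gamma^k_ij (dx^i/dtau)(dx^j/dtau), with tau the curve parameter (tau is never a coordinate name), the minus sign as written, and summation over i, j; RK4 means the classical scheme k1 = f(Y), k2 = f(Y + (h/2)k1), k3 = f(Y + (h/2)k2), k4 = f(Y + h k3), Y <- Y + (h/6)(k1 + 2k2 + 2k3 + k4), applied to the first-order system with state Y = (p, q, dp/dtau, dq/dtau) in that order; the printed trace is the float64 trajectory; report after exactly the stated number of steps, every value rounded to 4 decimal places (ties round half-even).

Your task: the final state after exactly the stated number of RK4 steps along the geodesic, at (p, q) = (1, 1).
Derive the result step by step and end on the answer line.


f(Y) = (dp/dtau, dq/dtau, -Gamma^p_ij Y'^i Y'^j, -Gamma^q_ij Y'^i Y'^j) with the Gammas evaluated at the stage position; h = 0.050000; intermediate values shown to 6 dp
step 0: p = 1.0000, q = 1.0000, dp/dtau = 0.2500, dq/dtau = -0.5000
step 1:
  k1: at (p, q) = (1.000000, 1.000000), (dp/dtau, dq/dtau) = (0.250000, -0.500000); Gamma_ppp = 1.522656, Gamma_ppq = 0.204268, Gamma_pqq = 0.108847, Gamma_qpp = -7.819708, Gamma_qpq = -0.215776, Gamma_qqq = -0.424838; k1 = (0.250000, -0.500000, -0.071311, 0.540997)
  k2: at (p, q) = (1.006250, 0.987500), (dp/dtau, dq/dtau) = (0.248217, -0.486475); Gamma_ppp = 1.497852, Gamma_ppq = 0.200558, Gamma_pqq = 0.108301, Gamma_qpp = -7.642346, Gamma_qpq = -0.192824, Gamma_qqq = -0.420453; k2 = (0.248217, -0.486475, -0.069480, 0.523795)
  k3: at (p, q) = (1.006205, 0.987838), (dp/dtau, dq/dtau) = (0.248263, -0.486905); Gamma_ppp = 1.498386, Gamma_ppq = 0.200636, Gamma_pqq = 0.108313, Gamma_qpp = -7.646177, Gamma_qpq = -0.193358, Gamma_qqq = -0.420558; k3 = (0.248263, -0.486905, -0.069525, 0.524226)
  k4: at (p, q) = (1.012413, 0.975655), (dp/dtau, dq/dtau) = (0.246524, -0.473789); Gamma_ppp = 1.474598, Gamma_ppq = 0.197099, Gamma_pqq = 0.107775, Gamma_qpp = -7.476260, Gamma_qpq = -0.171613, Gamma_qqq = -0.416264; k4 = (0.246524, -0.473789, -0.067768, 0.507714)
  Y <- Y + (h/6)(k1 + 2k2 + 2k3 + k4): p = 1.0124, q = 0.9757, dp/dtau = 0.2465, dq/dtau = -0.4738
step 2:
  k1: at (p, q) = (1.012412, 0.975662), (dp/dtau, dq/dtau) = (0.246524, -0.473794); Gamma_ppp = 1.474609, Gamma_ppq = 0.197100, Gamma_pqq = 0.107775, Gamma_qpp = -7.476340, Gamma_qpq = -0.171624, Gamma_qqq = -0.416267; k1 = (0.246524, -0.473794, -0.067768, 0.507720)
  k2: at (p, q) = (1.018575, 0.963817), (dp/dtau, dq/dtau) = (0.244830, -0.461101); Gamma_ppp = 1.451843, Gamma_ppq = 0.193734, Gamma_pqq = 0.107247, Gamma_qpp = -7.313899, Gamma_qpq = -0.151073, Gamma_qqq = -0.412075; k2 = (0.244830, -0.461101, -0.066086, 0.491911)
  k3: at (p, q) = (1.018533, 0.964135), (dp/dtau, dq/dtau) = (0.244872, -0.461496); Gamma_ppp = 1.452323, Gamma_ppq = 0.193803, Gamma_pqq = 0.107258, Gamma_qpp = -7.317349, Gamma_qpq = -0.151548, Gamma_qqq = -0.412173; k3 = (0.244872, -0.461496, -0.066126, 0.492297)
  k4: at (p, q) = (1.024656, 0.952587), (dp/dtau, dq/dtau) = (0.243218, -0.449179); Gamma_ppp = 1.430471, Gamma_ppq = 0.190589, Gamma_pqq = 0.106738, Gamma_qpp = -7.161596, Gamma_qpq = -0.132061, Gamma_qqq = -0.408074; k4 = (0.243218, -0.449179, -0.064512, 0.477123)
  Y <- Y + (h/6)(k1 + 2k2 + 2k3 + k4): p = 1.0247, q = 0.9526, dp/dtau = 0.2432, dq/dtau = -0.4492

Answer: p = 1.0247, q = 0.9526, dp/dtau = 0.2432, dq/dtau = -0.4492


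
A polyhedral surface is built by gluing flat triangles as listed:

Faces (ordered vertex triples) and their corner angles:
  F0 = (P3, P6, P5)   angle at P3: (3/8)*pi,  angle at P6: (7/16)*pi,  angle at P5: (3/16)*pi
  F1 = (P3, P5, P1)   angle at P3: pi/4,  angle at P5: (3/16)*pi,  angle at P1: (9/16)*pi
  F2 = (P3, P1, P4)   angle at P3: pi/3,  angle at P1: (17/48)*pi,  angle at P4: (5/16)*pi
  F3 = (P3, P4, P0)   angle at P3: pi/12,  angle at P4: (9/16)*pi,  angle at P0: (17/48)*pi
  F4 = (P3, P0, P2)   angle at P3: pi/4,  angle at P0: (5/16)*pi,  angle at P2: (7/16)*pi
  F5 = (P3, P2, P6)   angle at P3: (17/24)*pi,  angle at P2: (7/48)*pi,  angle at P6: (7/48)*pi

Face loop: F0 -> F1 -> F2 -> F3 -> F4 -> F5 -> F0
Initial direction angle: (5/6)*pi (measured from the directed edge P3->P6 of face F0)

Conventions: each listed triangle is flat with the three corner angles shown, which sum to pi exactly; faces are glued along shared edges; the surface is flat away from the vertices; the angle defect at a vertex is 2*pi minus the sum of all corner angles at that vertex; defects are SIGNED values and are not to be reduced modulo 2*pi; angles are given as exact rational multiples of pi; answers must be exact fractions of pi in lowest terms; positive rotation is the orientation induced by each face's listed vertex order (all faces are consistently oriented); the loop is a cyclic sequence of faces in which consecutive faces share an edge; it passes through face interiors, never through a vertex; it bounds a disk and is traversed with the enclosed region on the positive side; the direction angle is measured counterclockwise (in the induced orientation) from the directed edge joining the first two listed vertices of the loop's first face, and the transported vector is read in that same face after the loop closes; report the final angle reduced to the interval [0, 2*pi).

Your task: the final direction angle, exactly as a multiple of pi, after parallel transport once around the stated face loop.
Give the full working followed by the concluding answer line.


enclosed vertex P3: corner angles sum to 2*pi, defect = 2*pi - 2*pi = 0
final direction = starting direction + enclosed defect total, reduced mod 2*pi (induced orientation)
final angle = (5/6)*pi + 0 = (5/6)*pi (mod 2*pi)

Answer: final direction angle = (5/6)*pi


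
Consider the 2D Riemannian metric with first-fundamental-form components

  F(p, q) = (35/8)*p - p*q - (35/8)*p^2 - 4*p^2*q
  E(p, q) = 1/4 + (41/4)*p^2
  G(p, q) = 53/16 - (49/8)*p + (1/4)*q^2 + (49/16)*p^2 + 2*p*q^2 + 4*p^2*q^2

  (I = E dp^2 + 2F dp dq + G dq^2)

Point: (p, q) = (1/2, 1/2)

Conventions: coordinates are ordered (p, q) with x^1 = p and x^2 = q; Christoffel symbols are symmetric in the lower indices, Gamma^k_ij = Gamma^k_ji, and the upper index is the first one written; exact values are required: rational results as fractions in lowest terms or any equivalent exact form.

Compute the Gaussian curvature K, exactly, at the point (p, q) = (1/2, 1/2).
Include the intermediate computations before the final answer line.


E = 45/16, F = 11/32, G = 101/64, EG - F^2 = 553/128 at the point
E_p = 41/4, E_q = 0, F_p = -5/2, F_q = -3/2, G_p = -25/16, G_q = 9/4
E_qq = 0, F_pq = -5, G_pp = 65/8
Evaluate Brioschi's two determinant matrices M1, M2 and divide by (EG - F^2)^2.
M1 = [[-E_qq/2 + F_pq - G_pp/2, E_p/2, F_p - E_q/2], [F_q - G_p/2, E, F], [G_q/2, F, G]] = [[-145/16, 41/8, -5/2], [-23/32, 45/16, 11/32], [9/8, 11/32, 101/64]]; det M1 = -374045/16384
M2 = [[0, E_q/2, G_p/2], [E_q/2, E, F], [G_p/2, F, G]] = [[0, 0, -25/32], [0, 45/16, 11/32], [-25/32, 11/32, 101/64]]; det M2 = -28125/16384
det M1 - det M2 = -5405/256; K = -5405/256 / (553/128)^2 = -345920/305809

Answer: K = -345920/305809


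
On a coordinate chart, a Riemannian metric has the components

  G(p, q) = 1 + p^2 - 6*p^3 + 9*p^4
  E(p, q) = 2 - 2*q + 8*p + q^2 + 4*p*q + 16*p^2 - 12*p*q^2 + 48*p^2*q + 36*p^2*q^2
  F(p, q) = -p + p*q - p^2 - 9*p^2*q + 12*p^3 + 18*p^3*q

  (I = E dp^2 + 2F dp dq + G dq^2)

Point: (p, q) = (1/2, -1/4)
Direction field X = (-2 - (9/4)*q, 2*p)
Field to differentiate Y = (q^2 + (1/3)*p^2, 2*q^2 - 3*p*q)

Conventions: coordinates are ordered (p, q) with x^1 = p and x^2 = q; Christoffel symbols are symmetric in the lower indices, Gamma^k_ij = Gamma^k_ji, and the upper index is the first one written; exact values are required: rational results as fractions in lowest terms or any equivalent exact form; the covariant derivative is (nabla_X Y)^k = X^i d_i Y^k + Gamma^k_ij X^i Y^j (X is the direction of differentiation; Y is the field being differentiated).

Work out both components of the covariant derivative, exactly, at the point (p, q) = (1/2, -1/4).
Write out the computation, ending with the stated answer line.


E = 29/4, F = 5/8, G = 17/16 at the point
E_p = 25/2, E_q = 10, F_p = 45/8, F_q = 1/2, G_p = 1, G_q = 0
EG - F^2 = 117/16;  g^inv = (16/117) * [[17/16, -5/8], [-5/8, 29/4]]
first-kind symbols [ij,l] = (1/2)(d_i g_jl + d_j g_il - d_l g_ij): [pp,p] = E_p/2 = 25/4, [pp,q] = F_p - E_q/2 = 5/8, [pq,p] = E_q/2 = 5, [pq,q] = G_p/2 = 1/2, [qq,p] = F_q - G_p/2 = 0, [qq,q] = G_q/2 = 0
Gamma^p_ij = (G*[ij,p] - F*[ij,q])/(EG - F^2), Gamma^q_ij = (E*[ij,q] - F*[ij,p])/(EG - F^2)
Gamma_ppp = 100/117, Gamma_ppq = 80/117, Gamma_pqq = 0, Gamma_qpp = 10/117, Gamma_qpq = 8/117, Gamma_qqq = 0
X = (-23/16, 1), Y = (7/48, 1/2) at the point

Answer: (nabla_X Y)^p = -3869/2496, (nabla_X Y)^q = -6049/1664


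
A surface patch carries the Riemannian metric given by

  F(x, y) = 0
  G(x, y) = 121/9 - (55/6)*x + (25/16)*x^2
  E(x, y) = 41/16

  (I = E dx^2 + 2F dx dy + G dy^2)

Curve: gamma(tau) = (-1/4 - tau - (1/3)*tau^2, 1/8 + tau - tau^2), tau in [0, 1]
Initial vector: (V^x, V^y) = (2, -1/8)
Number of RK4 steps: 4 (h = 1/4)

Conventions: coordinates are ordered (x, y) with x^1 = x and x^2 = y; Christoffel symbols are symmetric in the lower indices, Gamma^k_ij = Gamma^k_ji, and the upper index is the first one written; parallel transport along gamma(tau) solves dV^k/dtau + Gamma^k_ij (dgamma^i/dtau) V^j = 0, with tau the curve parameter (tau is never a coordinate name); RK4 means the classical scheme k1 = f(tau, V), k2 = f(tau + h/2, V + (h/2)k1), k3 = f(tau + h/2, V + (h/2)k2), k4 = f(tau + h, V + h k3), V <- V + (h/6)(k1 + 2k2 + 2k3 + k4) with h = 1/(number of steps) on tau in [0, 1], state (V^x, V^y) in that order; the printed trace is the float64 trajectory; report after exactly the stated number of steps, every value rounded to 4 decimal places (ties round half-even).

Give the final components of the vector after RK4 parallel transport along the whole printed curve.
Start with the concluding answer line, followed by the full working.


Answer: V^x = 2.0000, V^y = -0.0881

gamma'(tau) = (-1 - (2/3)*tau, 1 - 2*tau); f(tau, V)^k = -Gamma^k_ij(gamma(tau)) gamma'^i(tau) V^j; h = 1/4; intermediate values shown to 6 dp
curve data and Christoffel symbols at the stage parameters:
  tau = 0.000000: gamma = (-0.250000, 0.125000), gamma' = (-1.000000, 1.000000); Gamma_xxx = 0.000000, Gamma_xxy = 0.000000, Gamma_xyy = 1.941057, Gamma_yxx = 0.000000, Gamma_yxy = -0.314136, Gamma_yyy = 0.000000
  tau = 0.125000: gamma = (-0.380208, 0.234375), gamma' = (-1.083333, 0.750000); Gamma_xxx = 0.000000, Gamma_xxy = 0.000000, Gamma_xyy = 2.020452, Gamma_yxx = 0.000000, Gamma_yxy = -0.301792, Gamma_yyy = 0.000000
  tau = 0.250000: gamma = (-0.520833, 0.312500), gamma' = (-1.166667, 0.500000); Gamma_xxx = 0.000000, Gamma_xxy = 0.000000, Gamma_xyy = 2.106199, Gamma_yxx = 0.000000, Gamma_yxy = -0.289505, Gamma_yyy = 0.000000
  tau = 0.375000: gamma = (-0.671875, 0.359375), gamma' = (-1.250000, 0.250000); Gamma_xxx = 0.000000, Gamma_xxy = 0.000000, Gamma_xyy = 2.198298, Gamma_yxx = 0.000000, Gamma_yxy = -0.277376, Gamma_yyy = 0.000000
  tau = 0.500000: gamma = (-0.833333, 0.375000), gamma' = (-1.333333, 0.000000); Gamma_xxx = 0.000000, Gamma_xxy = 0.000000, Gamma_xyy = 2.296748, Gamma_yxx = 0.000000, Gamma_yxy = -0.265487, Gamma_yyy = 0.000000
  tau = 0.625000: gamma = (-1.005208, 0.359375), gamma' = (-1.416667, -0.250000); Gamma_xxx = 0.000000, Gamma_xxy = 0.000000, Gamma_xyy = 2.401550, Gamma_yxx = 0.000000, Gamma_yxy = -0.253901, Gamma_yyy = 0.000000
  tau = 0.750000: gamma = (-1.187500, 0.312500), gamma' = (-1.500000, -0.500000); Gamma_xxx = 0.000000, Gamma_xxy = 0.000000, Gamma_xyy = 2.512703, Gamma_yxx = 0.000000, Gamma_yxy = -0.242669, Gamma_yyy = 0.000000
  tau = 0.875000: gamma = (-1.380208, 0.234375), gamma' = (-1.583333, -0.750000); Gamma_xxx = 0.000000, Gamma_xxy = 0.000000, Gamma_xyy = 2.630208, Gamma_yxx = 0.000000, Gamma_yxy = -0.231828, Gamma_yyy = 0.000000
  tau = 1.000000: gamma = (-1.583333, 0.125000), gamma' = (-1.666667, -1.000000); Gamma_xxx = 0.000000, Gamma_xxy = 0.000000, Gamma_xyy = 2.754065, Gamma_yxx = 0.000000, Gamma_yxy = -0.221402, Gamma_yyy = 0.000000
step 0: V^x = 2.0000, V^y = -0.1250
step 1: k1 = (0.242632, 0.667539), k2 = (0.062974, 0.473140), k3 = (0.099797, 0.476001), k4 = (0.006318, 0.295143); V <- V + (h/6)(k1 + 2k2 + 2k3 + k4): V^x = 2.0239, V^y = -0.0058
step 2: k1 = (0.006101, 0.294927), k2 = (-0.017077, 0.129627), k3 = (-0.005721, 0.136591), k4 = (0.000000, -0.010037); V <- V + (h/6)(k1 + 2k2 + 2k3 + k4): V^x = 2.0223, V^y = 0.0283
step 3: k1 = (0.000000, -0.010004), k2 = (0.016217, -0.138081), k3 = (0.006605, -0.132451), k4 = (-0.006094, -0.243809); V <- V + (h/6)(k1 + 2k2 + 2k3 + k4): V^x = 2.0239, V^y = -0.0049
step 4: k1 = (-0.006103, -0.243806), k2 = (-0.069701, -0.338802), k3 = (-0.093125, -0.333061), k4 = (-0.242697, -0.410432); V <- V + (h/6)(k1 + 2k2 + 2k3 + k4): V^x = 2.0000, V^y = -0.0881
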